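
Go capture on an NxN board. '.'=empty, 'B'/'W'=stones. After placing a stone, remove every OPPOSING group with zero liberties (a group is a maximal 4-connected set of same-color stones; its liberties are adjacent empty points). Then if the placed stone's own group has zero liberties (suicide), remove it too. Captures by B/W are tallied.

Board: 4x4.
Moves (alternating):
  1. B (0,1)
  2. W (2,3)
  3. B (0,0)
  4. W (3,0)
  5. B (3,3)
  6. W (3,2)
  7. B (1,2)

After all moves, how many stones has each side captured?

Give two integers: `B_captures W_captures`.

Move 1: B@(0,1) -> caps B=0 W=0
Move 2: W@(2,3) -> caps B=0 W=0
Move 3: B@(0,0) -> caps B=0 W=0
Move 4: W@(3,0) -> caps B=0 W=0
Move 5: B@(3,3) -> caps B=0 W=0
Move 6: W@(3,2) -> caps B=0 W=1
Move 7: B@(1,2) -> caps B=0 W=1

Answer: 0 1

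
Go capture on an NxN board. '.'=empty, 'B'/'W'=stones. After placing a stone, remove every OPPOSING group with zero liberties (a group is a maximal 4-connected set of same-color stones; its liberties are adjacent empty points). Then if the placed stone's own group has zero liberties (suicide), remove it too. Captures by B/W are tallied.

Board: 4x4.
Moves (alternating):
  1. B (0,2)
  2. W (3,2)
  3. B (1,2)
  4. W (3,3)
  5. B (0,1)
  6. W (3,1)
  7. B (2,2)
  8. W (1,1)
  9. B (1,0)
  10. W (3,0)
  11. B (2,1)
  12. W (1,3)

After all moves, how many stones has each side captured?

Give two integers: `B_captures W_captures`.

Move 1: B@(0,2) -> caps B=0 W=0
Move 2: W@(3,2) -> caps B=0 W=0
Move 3: B@(1,2) -> caps B=0 W=0
Move 4: W@(3,3) -> caps B=0 W=0
Move 5: B@(0,1) -> caps B=0 W=0
Move 6: W@(3,1) -> caps B=0 W=0
Move 7: B@(2,2) -> caps B=0 W=0
Move 8: W@(1,1) -> caps B=0 W=0
Move 9: B@(1,0) -> caps B=0 W=0
Move 10: W@(3,0) -> caps B=0 W=0
Move 11: B@(2,1) -> caps B=1 W=0
Move 12: W@(1,3) -> caps B=1 W=0

Answer: 1 0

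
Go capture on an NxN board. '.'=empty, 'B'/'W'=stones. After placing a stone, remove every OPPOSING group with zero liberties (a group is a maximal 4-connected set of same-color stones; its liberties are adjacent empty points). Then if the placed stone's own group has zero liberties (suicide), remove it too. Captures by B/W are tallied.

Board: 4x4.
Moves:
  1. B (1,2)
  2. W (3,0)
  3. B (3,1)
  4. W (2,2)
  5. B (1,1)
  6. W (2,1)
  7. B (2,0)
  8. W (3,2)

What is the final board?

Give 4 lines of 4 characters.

Move 1: B@(1,2) -> caps B=0 W=0
Move 2: W@(3,0) -> caps B=0 W=0
Move 3: B@(3,1) -> caps B=0 W=0
Move 4: W@(2,2) -> caps B=0 W=0
Move 5: B@(1,1) -> caps B=0 W=0
Move 6: W@(2,1) -> caps B=0 W=0
Move 7: B@(2,0) -> caps B=1 W=0
Move 8: W@(3,2) -> caps B=1 W=0

Answer: ....
.BB.
BWW.
.BW.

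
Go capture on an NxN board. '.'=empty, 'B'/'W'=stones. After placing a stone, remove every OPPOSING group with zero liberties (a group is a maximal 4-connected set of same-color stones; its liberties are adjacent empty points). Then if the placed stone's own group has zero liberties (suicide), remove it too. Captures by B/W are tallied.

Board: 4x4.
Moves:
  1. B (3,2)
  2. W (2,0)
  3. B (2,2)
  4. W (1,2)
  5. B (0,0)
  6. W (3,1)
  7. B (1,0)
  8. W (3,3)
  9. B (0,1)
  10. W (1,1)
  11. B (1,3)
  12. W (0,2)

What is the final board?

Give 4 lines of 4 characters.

Answer: ..W.
.WWB
W.B.
.WBW

Derivation:
Move 1: B@(3,2) -> caps B=0 W=0
Move 2: W@(2,0) -> caps B=0 W=0
Move 3: B@(2,2) -> caps B=0 W=0
Move 4: W@(1,2) -> caps B=0 W=0
Move 5: B@(0,0) -> caps B=0 W=0
Move 6: W@(3,1) -> caps B=0 W=0
Move 7: B@(1,0) -> caps B=0 W=0
Move 8: W@(3,3) -> caps B=0 W=0
Move 9: B@(0,1) -> caps B=0 W=0
Move 10: W@(1,1) -> caps B=0 W=0
Move 11: B@(1,3) -> caps B=0 W=0
Move 12: W@(0,2) -> caps B=0 W=3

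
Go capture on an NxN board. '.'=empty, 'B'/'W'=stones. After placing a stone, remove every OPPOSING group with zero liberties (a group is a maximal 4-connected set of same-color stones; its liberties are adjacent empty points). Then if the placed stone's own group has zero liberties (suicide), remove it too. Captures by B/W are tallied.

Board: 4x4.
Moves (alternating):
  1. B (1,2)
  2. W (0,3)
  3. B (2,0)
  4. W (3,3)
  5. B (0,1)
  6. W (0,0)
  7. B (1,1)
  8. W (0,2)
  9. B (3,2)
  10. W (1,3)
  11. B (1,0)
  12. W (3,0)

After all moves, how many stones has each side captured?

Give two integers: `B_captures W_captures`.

Answer: 1 0

Derivation:
Move 1: B@(1,2) -> caps B=0 W=0
Move 2: W@(0,3) -> caps B=0 W=0
Move 3: B@(2,0) -> caps B=0 W=0
Move 4: W@(3,3) -> caps B=0 W=0
Move 5: B@(0,1) -> caps B=0 W=0
Move 6: W@(0,0) -> caps B=0 W=0
Move 7: B@(1,1) -> caps B=0 W=0
Move 8: W@(0,2) -> caps B=0 W=0
Move 9: B@(3,2) -> caps B=0 W=0
Move 10: W@(1,3) -> caps B=0 W=0
Move 11: B@(1,0) -> caps B=1 W=0
Move 12: W@(3,0) -> caps B=1 W=0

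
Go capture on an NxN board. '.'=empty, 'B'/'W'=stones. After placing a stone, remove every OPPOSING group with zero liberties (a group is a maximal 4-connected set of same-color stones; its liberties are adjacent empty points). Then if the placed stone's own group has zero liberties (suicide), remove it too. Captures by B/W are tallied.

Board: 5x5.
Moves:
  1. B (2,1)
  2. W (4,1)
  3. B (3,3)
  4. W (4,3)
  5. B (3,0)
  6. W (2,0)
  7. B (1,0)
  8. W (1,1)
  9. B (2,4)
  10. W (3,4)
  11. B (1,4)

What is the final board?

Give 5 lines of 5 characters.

Move 1: B@(2,1) -> caps B=0 W=0
Move 2: W@(4,1) -> caps B=0 W=0
Move 3: B@(3,3) -> caps B=0 W=0
Move 4: W@(4,3) -> caps B=0 W=0
Move 5: B@(3,0) -> caps B=0 W=0
Move 6: W@(2,0) -> caps B=0 W=0
Move 7: B@(1,0) -> caps B=1 W=0
Move 8: W@(1,1) -> caps B=1 W=0
Move 9: B@(2,4) -> caps B=1 W=0
Move 10: W@(3,4) -> caps B=1 W=0
Move 11: B@(1,4) -> caps B=1 W=0

Answer: .....
BW..B
.B..B
B..BW
.W.W.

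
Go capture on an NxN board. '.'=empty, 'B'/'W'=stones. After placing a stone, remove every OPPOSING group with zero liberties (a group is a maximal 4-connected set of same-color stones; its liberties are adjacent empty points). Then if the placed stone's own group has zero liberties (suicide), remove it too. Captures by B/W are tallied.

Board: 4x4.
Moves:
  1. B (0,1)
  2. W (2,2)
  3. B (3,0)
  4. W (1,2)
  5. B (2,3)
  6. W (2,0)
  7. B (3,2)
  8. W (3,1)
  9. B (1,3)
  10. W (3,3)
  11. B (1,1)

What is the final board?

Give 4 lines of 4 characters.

Move 1: B@(0,1) -> caps B=0 W=0
Move 2: W@(2,2) -> caps B=0 W=0
Move 3: B@(3,0) -> caps B=0 W=0
Move 4: W@(1,2) -> caps B=0 W=0
Move 5: B@(2,3) -> caps B=0 W=0
Move 6: W@(2,0) -> caps B=0 W=0
Move 7: B@(3,2) -> caps B=0 W=0
Move 8: W@(3,1) -> caps B=0 W=1
Move 9: B@(1,3) -> caps B=0 W=1
Move 10: W@(3,3) -> caps B=0 W=2
Move 11: B@(1,1) -> caps B=0 W=2

Answer: .B..
.BWB
W.WB
.W.W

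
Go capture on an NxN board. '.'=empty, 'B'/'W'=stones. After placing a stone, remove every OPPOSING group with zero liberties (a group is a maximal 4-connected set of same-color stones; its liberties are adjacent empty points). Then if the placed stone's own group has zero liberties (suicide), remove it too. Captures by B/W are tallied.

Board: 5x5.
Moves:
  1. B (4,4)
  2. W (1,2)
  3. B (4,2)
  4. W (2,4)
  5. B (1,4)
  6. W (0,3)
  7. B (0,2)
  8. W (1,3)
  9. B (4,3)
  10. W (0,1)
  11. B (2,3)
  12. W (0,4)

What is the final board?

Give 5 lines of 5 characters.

Answer: .W.WW
..WW.
...BW
.....
..BBB

Derivation:
Move 1: B@(4,4) -> caps B=0 W=0
Move 2: W@(1,2) -> caps B=0 W=0
Move 3: B@(4,2) -> caps B=0 W=0
Move 4: W@(2,4) -> caps B=0 W=0
Move 5: B@(1,4) -> caps B=0 W=0
Move 6: W@(0,3) -> caps B=0 W=0
Move 7: B@(0,2) -> caps B=0 W=0
Move 8: W@(1,3) -> caps B=0 W=0
Move 9: B@(4,3) -> caps B=0 W=0
Move 10: W@(0,1) -> caps B=0 W=1
Move 11: B@(2,3) -> caps B=0 W=1
Move 12: W@(0,4) -> caps B=0 W=2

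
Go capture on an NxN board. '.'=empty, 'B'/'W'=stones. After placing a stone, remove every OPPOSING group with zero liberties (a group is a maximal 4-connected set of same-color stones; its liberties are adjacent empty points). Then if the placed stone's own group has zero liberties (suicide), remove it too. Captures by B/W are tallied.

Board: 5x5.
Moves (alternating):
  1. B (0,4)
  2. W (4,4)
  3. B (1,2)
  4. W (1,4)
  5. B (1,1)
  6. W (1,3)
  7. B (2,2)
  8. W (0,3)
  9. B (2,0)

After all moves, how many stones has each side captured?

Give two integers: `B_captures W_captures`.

Answer: 0 1

Derivation:
Move 1: B@(0,4) -> caps B=0 W=0
Move 2: W@(4,4) -> caps B=0 W=0
Move 3: B@(1,2) -> caps B=0 W=0
Move 4: W@(1,4) -> caps B=0 W=0
Move 5: B@(1,1) -> caps B=0 W=0
Move 6: W@(1,3) -> caps B=0 W=0
Move 7: B@(2,2) -> caps B=0 W=0
Move 8: W@(0,3) -> caps B=0 W=1
Move 9: B@(2,0) -> caps B=0 W=1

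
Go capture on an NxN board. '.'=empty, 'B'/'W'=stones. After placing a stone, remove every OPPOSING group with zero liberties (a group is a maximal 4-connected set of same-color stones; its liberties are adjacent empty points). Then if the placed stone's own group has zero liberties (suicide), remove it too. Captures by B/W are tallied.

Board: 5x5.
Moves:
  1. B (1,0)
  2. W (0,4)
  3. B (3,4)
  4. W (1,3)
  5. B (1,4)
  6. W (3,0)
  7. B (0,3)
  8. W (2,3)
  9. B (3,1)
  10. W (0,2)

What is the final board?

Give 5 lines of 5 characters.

Answer: ..WB.
B..WB
...W.
WB..B
.....

Derivation:
Move 1: B@(1,0) -> caps B=0 W=0
Move 2: W@(0,4) -> caps B=0 W=0
Move 3: B@(3,4) -> caps B=0 W=0
Move 4: W@(1,3) -> caps B=0 W=0
Move 5: B@(1,4) -> caps B=0 W=0
Move 6: W@(3,0) -> caps B=0 W=0
Move 7: B@(0,3) -> caps B=1 W=0
Move 8: W@(2,3) -> caps B=1 W=0
Move 9: B@(3,1) -> caps B=1 W=0
Move 10: W@(0,2) -> caps B=1 W=0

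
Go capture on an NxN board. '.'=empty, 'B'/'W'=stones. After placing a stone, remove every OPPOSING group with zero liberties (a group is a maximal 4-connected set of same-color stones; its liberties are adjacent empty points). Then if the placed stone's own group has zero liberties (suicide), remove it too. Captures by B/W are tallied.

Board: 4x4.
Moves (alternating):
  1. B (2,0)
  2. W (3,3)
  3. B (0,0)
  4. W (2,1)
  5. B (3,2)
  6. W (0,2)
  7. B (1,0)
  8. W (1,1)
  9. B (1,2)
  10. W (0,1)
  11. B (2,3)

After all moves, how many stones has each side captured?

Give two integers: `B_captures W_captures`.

Move 1: B@(2,0) -> caps B=0 W=0
Move 2: W@(3,3) -> caps B=0 W=0
Move 3: B@(0,0) -> caps B=0 W=0
Move 4: W@(2,1) -> caps B=0 W=0
Move 5: B@(3,2) -> caps B=0 W=0
Move 6: W@(0,2) -> caps B=0 W=0
Move 7: B@(1,0) -> caps B=0 W=0
Move 8: W@(1,1) -> caps B=0 W=0
Move 9: B@(1,2) -> caps B=0 W=0
Move 10: W@(0,1) -> caps B=0 W=0
Move 11: B@(2,3) -> caps B=1 W=0

Answer: 1 0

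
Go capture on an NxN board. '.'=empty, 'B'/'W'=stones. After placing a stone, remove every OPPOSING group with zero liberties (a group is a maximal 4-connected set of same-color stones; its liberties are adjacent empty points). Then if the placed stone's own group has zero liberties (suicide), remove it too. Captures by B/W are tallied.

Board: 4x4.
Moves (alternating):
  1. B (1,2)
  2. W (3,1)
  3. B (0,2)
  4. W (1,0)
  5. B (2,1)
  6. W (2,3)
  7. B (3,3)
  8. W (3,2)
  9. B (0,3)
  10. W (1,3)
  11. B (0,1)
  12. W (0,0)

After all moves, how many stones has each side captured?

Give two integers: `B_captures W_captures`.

Answer: 0 1

Derivation:
Move 1: B@(1,2) -> caps B=0 W=0
Move 2: W@(3,1) -> caps B=0 W=0
Move 3: B@(0,2) -> caps B=0 W=0
Move 4: W@(1,0) -> caps B=0 W=0
Move 5: B@(2,1) -> caps B=0 W=0
Move 6: W@(2,3) -> caps B=0 W=0
Move 7: B@(3,3) -> caps B=0 W=0
Move 8: W@(3,2) -> caps B=0 W=1
Move 9: B@(0,3) -> caps B=0 W=1
Move 10: W@(1,3) -> caps B=0 W=1
Move 11: B@(0,1) -> caps B=0 W=1
Move 12: W@(0,0) -> caps B=0 W=1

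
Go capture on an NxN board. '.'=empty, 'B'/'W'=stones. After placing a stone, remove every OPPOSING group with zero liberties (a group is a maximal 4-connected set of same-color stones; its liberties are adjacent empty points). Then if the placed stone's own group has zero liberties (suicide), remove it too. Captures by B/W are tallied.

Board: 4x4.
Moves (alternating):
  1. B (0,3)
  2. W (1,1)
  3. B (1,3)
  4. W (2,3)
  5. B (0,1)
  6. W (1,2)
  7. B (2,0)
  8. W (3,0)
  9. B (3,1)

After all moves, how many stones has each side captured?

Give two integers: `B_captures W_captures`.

Move 1: B@(0,3) -> caps B=0 W=0
Move 2: W@(1,1) -> caps B=0 W=0
Move 3: B@(1,3) -> caps B=0 W=0
Move 4: W@(2,3) -> caps B=0 W=0
Move 5: B@(0,1) -> caps B=0 W=0
Move 6: W@(1,2) -> caps B=0 W=0
Move 7: B@(2,0) -> caps B=0 W=0
Move 8: W@(3,0) -> caps B=0 W=0
Move 9: B@(3,1) -> caps B=1 W=0

Answer: 1 0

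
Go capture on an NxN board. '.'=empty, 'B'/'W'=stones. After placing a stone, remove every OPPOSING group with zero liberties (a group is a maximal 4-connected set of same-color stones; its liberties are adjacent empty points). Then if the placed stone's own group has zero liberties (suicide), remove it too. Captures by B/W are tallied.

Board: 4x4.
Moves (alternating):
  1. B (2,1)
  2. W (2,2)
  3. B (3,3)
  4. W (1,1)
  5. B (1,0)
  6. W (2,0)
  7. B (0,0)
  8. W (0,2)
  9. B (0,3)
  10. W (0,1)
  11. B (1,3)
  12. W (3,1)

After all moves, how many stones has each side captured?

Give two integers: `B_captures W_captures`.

Move 1: B@(2,1) -> caps B=0 W=0
Move 2: W@(2,2) -> caps B=0 W=0
Move 3: B@(3,3) -> caps B=0 W=0
Move 4: W@(1,1) -> caps B=0 W=0
Move 5: B@(1,0) -> caps B=0 W=0
Move 6: W@(2,0) -> caps B=0 W=0
Move 7: B@(0,0) -> caps B=0 W=0
Move 8: W@(0,2) -> caps B=0 W=0
Move 9: B@(0,3) -> caps B=0 W=0
Move 10: W@(0,1) -> caps B=0 W=2
Move 11: B@(1,3) -> caps B=0 W=2
Move 12: W@(3,1) -> caps B=0 W=3

Answer: 0 3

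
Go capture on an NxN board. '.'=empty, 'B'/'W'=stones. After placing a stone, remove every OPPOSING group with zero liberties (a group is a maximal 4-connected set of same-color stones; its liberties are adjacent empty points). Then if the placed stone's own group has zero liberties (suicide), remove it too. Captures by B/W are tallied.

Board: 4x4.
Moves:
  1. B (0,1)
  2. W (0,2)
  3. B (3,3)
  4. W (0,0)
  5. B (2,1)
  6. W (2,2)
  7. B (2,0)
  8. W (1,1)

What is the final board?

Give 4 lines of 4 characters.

Answer: W.W.
.W..
BBW.
...B

Derivation:
Move 1: B@(0,1) -> caps B=0 W=0
Move 2: W@(0,2) -> caps B=0 W=0
Move 3: B@(3,3) -> caps B=0 W=0
Move 4: W@(0,0) -> caps B=0 W=0
Move 5: B@(2,1) -> caps B=0 W=0
Move 6: W@(2,2) -> caps B=0 W=0
Move 7: B@(2,0) -> caps B=0 W=0
Move 8: W@(1,1) -> caps B=0 W=1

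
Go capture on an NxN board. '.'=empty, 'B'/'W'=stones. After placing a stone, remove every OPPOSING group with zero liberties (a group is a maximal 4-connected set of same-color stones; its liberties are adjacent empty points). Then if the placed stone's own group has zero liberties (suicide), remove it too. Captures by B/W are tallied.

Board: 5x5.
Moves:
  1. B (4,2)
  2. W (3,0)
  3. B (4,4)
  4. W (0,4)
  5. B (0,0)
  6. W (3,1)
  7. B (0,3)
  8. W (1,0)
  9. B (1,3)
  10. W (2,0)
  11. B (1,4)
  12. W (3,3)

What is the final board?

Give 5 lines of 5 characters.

Move 1: B@(4,2) -> caps B=0 W=0
Move 2: W@(3,0) -> caps B=0 W=0
Move 3: B@(4,4) -> caps B=0 W=0
Move 4: W@(0,4) -> caps B=0 W=0
Move 5: B@(0,0) -> caps B=0 W=0
Move 6: W@(3,1) -> caps B=0 W=0
Move 7: B@(0,3) -> caps B=0 W=0
Move 8: W@(1,0) -> caps B=0 W=0
Move 9: B@(1,3) -> caps B=0 W=0
Move 10: W@(2,0) -> caps B=0 W=0
Move 11: B@(1,4) -> caps B=1 W=0
Move 12: W@(3,3) -> caps B=1 W=0

Answer: B..B.
W..BB
W....
WW.W.
..B.B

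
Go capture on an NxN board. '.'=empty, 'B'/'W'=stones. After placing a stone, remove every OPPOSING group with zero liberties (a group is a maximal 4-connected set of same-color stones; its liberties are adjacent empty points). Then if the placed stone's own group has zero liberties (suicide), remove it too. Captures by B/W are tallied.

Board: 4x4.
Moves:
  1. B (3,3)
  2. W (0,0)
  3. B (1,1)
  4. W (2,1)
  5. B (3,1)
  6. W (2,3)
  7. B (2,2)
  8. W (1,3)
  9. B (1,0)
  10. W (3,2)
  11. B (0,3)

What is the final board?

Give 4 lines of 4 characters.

Answer: W..B
BB.W
.WBW
.BW.

Derivation:
Move 1: B@(3,3) -> caps B=0 W=0
Move 2: W@(0,0) -> caps B=0 W=0
Move 3: B@(1,1) -> caps B=0 W=0
Move 4: W@(2,1) -> caps B=0 W=0
Move 5: B@(3,1) -> caps B=0 W=0
Move 6: W@(2,3) -> caps B=0 W=0
Move 7: B@(2,2) -> caps B=0 W=0
Move 8: W@(1,3) -> caps B=0 W=0
Move 9: B@(1,0) -> caps B=0 W=0
Move 10: W@(3,2) -> caps B=0 W=1
Move 11: B@(0,3) -> caps B=0 W=1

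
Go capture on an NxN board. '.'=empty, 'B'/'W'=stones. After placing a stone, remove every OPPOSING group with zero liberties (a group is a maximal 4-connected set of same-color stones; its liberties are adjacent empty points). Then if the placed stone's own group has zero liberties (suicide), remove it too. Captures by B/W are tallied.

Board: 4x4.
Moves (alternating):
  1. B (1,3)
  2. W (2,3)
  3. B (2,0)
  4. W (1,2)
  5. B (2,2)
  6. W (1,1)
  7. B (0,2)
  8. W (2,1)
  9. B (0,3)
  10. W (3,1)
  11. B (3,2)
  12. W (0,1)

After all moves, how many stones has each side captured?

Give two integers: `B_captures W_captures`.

Answer: 0 3

Derivation:
Move 1: B@(1,3) -> caps B=0 W=0
Move 2: W@(2,3) -> caps B=0 W=0
Move 3: B@(2,0) -> caps B=0 W=0
Move 4: W@(1,2) -> caps B=0 W=0
Move 5: B@(2,2) -> caps B=0 W=0
Move 6: W@(1,1) -> caps B=0 W=0
Move 7: B@(0,2) -> caps B=0 W=0
Move 8: W@(2,1) -> caps B=0 W=0
Move 9: B@(0,3) -> caps B=0 W=0
Move 10: W@(3,1) -> caps B=0 W=0
Move 11: B@(3,2) -> caps B=0 W=0
Move 12: W@(0,1) -> caps B=0 W=3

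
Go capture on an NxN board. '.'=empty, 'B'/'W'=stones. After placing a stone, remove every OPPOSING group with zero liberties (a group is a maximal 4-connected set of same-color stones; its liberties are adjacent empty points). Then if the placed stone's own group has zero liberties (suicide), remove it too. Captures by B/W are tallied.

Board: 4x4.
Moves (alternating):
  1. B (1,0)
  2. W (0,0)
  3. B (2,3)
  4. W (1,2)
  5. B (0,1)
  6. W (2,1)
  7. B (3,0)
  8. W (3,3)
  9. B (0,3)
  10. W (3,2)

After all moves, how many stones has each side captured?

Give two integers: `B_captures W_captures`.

Move 1: B@(1,0) -> caps B=0 W=0
Move 2: W@(0,0) -> caps B=0 W=0
Move 3: B@(2,3) -> caps B=0 W=0
Move 4: W@(1,2) -> caps B=0 W=0
Move 5: B@(0,1) -> caps B=1 W=0
Move 6: W@(2,1) -> caps B=1 W=0
Move 7: B@(3,0) -> caps B=1 W=0
Move 8: W@(3,3) -> caps B=1 W=0
Move 9: B@(0,3) -> caps B=1 W=0
Move 10: W@(3,2) -> caps B=1 W=0

Answer: 1 0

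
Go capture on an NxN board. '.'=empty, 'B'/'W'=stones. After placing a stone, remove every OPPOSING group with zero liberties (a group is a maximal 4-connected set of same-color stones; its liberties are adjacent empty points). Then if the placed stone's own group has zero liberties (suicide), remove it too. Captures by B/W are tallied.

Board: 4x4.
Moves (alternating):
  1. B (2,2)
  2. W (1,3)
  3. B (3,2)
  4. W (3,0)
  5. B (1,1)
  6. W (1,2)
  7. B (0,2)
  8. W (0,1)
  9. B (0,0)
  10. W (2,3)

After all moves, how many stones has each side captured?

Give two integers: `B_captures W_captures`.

Move 1: B@(2,2) -> caps B=0 W=0
Move 2: W@(1,3) -> caps B=0 W=0
Move 3: B@(3,2) -> caps B=0 W=0
Move 4: W@(3,0) -> caps B=0 W=0
Move 5: B@(1,1) -> caps B=0 W=0
Move 6: W@(1,2) -> caps B=0 W=0
Move 7: B@(0,2) -> caps B=0 W=0
Move 8: W@(0,1) -> caps B=0 W=0
Move 9: B@(0,0) -> caps B=1 W=0
Move 10: W@(2,3) -> caps B=1 W=0

Answer: 1 0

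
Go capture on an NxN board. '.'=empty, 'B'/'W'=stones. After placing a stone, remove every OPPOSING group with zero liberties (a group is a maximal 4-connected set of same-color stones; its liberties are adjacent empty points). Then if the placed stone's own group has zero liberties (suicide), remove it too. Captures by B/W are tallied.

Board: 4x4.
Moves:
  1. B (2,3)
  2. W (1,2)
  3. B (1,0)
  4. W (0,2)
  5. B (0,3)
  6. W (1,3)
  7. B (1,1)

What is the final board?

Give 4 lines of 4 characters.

Move 1: B@(2,3) -> caps B=0 W=0
Move 2: W@(1,2) -> caps B=0 W=0
Move 3: B@(1,0) -> caps B=0 W=0
Move 4: W@(0,2) -> caps B=0 W=0
Move 5: B@(0,3) -> caps B=0 W=0
Move 6: W@(1,3) -> caps B=0 W=1
Move 7: B@(1,1) -> caps B=0 W=1

Answer: ..W.
BBWW
...B
....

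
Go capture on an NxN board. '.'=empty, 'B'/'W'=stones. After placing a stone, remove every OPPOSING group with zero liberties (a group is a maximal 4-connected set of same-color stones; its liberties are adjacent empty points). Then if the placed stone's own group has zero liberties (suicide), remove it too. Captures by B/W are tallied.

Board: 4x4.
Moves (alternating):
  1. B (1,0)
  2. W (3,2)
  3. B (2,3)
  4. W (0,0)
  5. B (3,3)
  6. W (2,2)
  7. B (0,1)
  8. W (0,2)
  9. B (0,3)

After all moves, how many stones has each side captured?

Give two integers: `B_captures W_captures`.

Move 1: B@(1,0) -> caps B=0 W=0
Move 2: W@(3,2) -> caps B=0 W=0
Move 3: B@(2,3) -> caps B=0 W=0
Move 4: W@(0,0) -> caps B=0 W=0
Move 5: B@(3,3) -> caps B=0 W=0
Move 6: W@(2,2) -> caps B=0 W=0
Move 7: B@(0,1) -> caps B=1 W=0
Move 8: W@(0,2) -> caps B=1 W=0
Move 9: B@(0,3) -> caps B=1 W=0

Answer: 1 0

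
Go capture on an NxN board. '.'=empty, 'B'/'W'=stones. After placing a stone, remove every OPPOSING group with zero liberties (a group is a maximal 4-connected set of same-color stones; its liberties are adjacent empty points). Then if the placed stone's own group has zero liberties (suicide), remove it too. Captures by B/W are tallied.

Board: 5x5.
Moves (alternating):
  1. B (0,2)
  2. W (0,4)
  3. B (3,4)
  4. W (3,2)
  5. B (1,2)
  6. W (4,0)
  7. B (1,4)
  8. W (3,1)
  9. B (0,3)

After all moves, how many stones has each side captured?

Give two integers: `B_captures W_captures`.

Move 1: B@(0,2) -> caps B=0 W=0
Move 2: W@(0,4) -> caps B=0 W=0
Move 3: B@(3,4) -> caps B=0 W=0
Move 4: W@(3,2) -> caps B=0 W=0
Move 5: B@(1,2) -> caps B=0 W=0
Move 6: W@(4,0) -> caps B=0 W=0
Move 7: B@(1,4) -> caps B=0 W=0
Move 8: W@(3,1) -> caps B=0 W=0
Move 9: B@(0,3) -> caps B=1 W=0

Answer: 1 0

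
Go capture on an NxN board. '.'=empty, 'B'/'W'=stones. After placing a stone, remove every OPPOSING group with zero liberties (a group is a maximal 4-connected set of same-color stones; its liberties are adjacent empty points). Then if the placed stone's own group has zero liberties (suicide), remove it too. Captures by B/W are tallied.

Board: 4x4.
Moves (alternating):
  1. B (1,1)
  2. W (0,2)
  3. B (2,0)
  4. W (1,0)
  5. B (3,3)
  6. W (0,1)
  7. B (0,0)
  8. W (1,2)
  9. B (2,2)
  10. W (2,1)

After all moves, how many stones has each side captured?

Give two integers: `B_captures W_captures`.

Answer: 1 0

Derivation:
Move 1: B@(1,1) -> caps B=0 W=0
Move 2: W@(0,2) -> caps B=0 W=0
Move 3: B@(2,0) -> caps B=0 W=0
Move 4: W@(1,0) -> caps B=0 W=0
Move 5: B@(3,3) -> caps B=0 W=0
Move 6: W@(0,1) -> caps B=0 W=0
Move 7: B@(0,0) -> caps B=1 W=0
Move 8: W@(1,2) -> caps B=1 W=0
Move 9: B@(2,2) -> caps B=1 W=0
Move 10: W@(2,1) -> caps B=1 W=0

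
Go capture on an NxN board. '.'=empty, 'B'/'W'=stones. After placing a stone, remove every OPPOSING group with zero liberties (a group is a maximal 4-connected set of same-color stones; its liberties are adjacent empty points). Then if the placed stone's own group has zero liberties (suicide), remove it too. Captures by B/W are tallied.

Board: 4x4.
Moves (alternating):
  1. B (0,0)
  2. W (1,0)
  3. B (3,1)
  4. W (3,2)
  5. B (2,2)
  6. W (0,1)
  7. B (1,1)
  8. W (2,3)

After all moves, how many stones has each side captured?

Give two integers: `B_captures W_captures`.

Move 1: B@(0,0) -> caps B=0 W=0
Move 2: W@(1,0) -> caps B=0 W=0
Move 3: B@(3,1) -> caps B=0 W=0
Move 4: W@(3,2) -> caps B=0 W=0
Move 5: B@(2,2) -> caps B=0 W=0
Move 6: W@(0,1) -> caps B=0 W=1
Move 7: B@(1,1) -> caps B=0 W=1
Move 8: W@(2,3) -> caps B=0 W=1

Answer: 0 1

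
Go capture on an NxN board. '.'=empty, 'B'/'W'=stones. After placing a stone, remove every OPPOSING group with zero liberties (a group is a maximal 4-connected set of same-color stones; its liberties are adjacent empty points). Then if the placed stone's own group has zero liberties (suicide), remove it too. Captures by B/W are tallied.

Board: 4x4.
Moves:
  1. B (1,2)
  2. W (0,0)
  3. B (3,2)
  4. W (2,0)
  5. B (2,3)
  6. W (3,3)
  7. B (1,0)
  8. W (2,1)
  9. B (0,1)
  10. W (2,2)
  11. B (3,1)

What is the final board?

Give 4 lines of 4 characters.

Move 1: B@(1,2) -> caps B=0 W=0
Move 2: W@(0,0) -> caps B=0 W=0
Move 3: B@(3,2) -> caps B=0 W=0
Move 4: W@(2,0) -> caps B=0 W=0
Move 5: B@(2,3) -> caps B=0 W=0
Move 6: W@(3,3) -> caps B=0 W=0
Move 7: B@(1,0) -> caps B=0 W=0
Move 8: W@(2,1) -> caps B=0 W=0
Move 9: B@(0,1) -> caps B=1 W=0
Move 10: W@(2,2) -> caps B=1 W=0
Move 11: B@(3,1) -> caps B=1 W=0

Answer: .B..
B.B.
WWWB
.BB.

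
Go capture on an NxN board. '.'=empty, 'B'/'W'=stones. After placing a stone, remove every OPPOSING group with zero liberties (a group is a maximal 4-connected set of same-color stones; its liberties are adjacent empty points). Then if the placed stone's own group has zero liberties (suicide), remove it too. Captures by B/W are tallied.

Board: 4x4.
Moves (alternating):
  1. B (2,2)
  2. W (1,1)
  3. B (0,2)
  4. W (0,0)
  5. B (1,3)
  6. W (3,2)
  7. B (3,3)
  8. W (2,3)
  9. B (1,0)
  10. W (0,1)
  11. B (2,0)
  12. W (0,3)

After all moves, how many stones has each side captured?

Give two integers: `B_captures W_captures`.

Move 1: B@(2,2) -> caps B=0 W=0
Move 2: W@(1,1) -> caps B=0 W=0
Move 3: B@(0,2) -> caps B=0 W=0
Move 4: W@(0,0) -> caps B=0 W=0
Move 5: B@(1,3) -> caps B=0 W=0
Move 6: W@(3,2) -> caps B=0 W=0
Move 7: B@(3,3) -> caps B=0 W=0
Move 8: W@(2,3) -> caps B=0 W=1
Move 9: B@(1,0) -> caps B=0 W=1
Move 10: W@(0,1) -> caps B=0 W=1
Move 11: B@(2,0) -> caps B=0 W=1
Move 12: W@(0,3) -> caps B=0 W=1

Answer: 0 1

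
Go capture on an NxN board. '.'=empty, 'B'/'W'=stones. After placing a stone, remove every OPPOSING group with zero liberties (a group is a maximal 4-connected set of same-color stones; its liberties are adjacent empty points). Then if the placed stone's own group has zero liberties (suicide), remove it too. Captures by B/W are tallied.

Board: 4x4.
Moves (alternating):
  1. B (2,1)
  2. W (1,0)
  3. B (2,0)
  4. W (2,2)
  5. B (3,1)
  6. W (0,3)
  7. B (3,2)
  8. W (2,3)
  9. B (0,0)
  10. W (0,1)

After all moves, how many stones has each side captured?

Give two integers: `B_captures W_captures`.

Answer: 0 1

Derivation:
Move 1: B@(2,1) -> caps B=0 W=0
Move 2: W@(1,0) -> caps B=0 W=0
Move 3: B@(2,0) -> caps B=0 W=0
Move 4: W@(2,2) -> caps B=0 W=0
Move 5: B@(3,1) -> caps B=0 W=0
Move 6: W@(0,3) -> caps B=0 W=0
Move 7: B@(3,2) -> caps B=0 W=0
Move 8: W@(2,3) -> caps B=0 W=0
Move 9: B@(0,0) -> caps B=0 W=0
Move 10: W@(0,1) -> caps B=0 W=1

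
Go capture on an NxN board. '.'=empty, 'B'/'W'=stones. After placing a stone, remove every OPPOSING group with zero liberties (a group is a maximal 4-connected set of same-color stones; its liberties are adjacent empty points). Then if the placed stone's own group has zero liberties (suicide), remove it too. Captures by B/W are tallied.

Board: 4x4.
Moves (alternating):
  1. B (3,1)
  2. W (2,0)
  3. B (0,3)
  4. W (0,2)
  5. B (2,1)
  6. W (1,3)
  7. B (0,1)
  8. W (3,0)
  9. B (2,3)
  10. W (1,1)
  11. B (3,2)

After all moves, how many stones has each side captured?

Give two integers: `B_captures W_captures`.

Move 1: B@(3,1) -> caps B=0 W=0
Move 2: W@(2,0) -> caps B=0 W=0
Move 3: B@(0,3) -> caps B=0 W=0
Move 4: W@(0,2) -> caps B=0 W=0
Move 5: B@(2,1) -> caps B=0 W=0
Move 6: W@(1,3) -> caps B=0 W=1
Move 7: B@(0,1) -> caps B=0 W=1
Move 8: W@(3,0) -> caps B=0 W=1
Move 9: B@(2,3) -> caps B=0 W=1
Move 10: W@(1,1) -> caps B=0 W=1
Move 11: B@(3,2) -> caps B=0 W=1

Answer: 0 1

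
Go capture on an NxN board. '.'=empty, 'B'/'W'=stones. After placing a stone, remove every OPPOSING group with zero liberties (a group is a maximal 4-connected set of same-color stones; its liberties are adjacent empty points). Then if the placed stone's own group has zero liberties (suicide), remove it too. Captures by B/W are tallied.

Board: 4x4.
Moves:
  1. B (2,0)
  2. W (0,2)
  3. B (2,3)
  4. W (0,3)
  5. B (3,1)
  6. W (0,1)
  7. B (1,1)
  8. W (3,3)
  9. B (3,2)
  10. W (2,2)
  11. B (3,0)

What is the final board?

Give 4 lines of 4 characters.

Answer: .WWW
.B..
B.WB
BBB.

Derivation:
Move 1: B@(2,0) -> caps B=0 W=0
Move 2: W@(0,2) -> caps B=0 W=0
Move 3: B@(2,3) -> caps B=0 W=0
Move 4: W@(0,3) -> caps B=0 W=0
Move 5: B@(3,1) -> caps B=0 W=0
Move 6: W@(0,1) -> caps B=0 W=0
Move 7: B@(1,1) -> caps B=0 W=0
Move 8: W@(3,3) -> caps B=0 W=0
Move 9: B@(3,2) -> caps B=1 W=0
Move 10: W@(2,2) -> caps B=1 W=0
Move 11: B@(3,0) -> caps B=1 W=0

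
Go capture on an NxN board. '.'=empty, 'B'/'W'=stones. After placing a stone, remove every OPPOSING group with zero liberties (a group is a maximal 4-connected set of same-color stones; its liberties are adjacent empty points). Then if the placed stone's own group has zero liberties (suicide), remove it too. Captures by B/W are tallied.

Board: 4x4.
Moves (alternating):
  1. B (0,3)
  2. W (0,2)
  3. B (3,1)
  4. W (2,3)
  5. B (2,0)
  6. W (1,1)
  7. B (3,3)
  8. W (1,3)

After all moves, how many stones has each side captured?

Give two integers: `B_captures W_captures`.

Move 1: B@(0,3) -> caps B=0 W=0
Move 2: W@(0,2) -> caps B=0 W=0
Move 3: B@(3,1) -> caps B=0 W=0
Move 4: W@(2,3) -> caps B=0 W=0
Move 5: B@(2,0) -> caps B=0 W=0
Move 6: W@(1,1) -> caps B=0 W=0
Move 7: B@(3,3) -> caps B=0 W=0
Move 8: W@(1,3) -> caps B=0 W=1

Answer: 0 1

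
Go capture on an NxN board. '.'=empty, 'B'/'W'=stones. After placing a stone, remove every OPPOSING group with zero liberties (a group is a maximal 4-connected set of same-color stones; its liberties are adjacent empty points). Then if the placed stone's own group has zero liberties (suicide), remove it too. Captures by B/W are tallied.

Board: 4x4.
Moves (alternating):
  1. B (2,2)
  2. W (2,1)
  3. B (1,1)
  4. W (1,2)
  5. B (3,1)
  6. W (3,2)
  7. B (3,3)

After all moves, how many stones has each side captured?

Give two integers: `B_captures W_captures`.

Move 1: B@(2,2) -> caps B=0 W=0
Move 2: W@(2,1) -> caps B=0 W=0
Move 3: B@(1,1) -> caps B=0 W=0
Move 4: W@(1,2) -> caps B=0 W=0
Move 5: B@(3,1) -> caps B=0 W=0
Move 6: W@(3,2) -> caps B=0 W=0
Move 7: B@(3,3) -> caps B=1 W=0

Answer: 1 0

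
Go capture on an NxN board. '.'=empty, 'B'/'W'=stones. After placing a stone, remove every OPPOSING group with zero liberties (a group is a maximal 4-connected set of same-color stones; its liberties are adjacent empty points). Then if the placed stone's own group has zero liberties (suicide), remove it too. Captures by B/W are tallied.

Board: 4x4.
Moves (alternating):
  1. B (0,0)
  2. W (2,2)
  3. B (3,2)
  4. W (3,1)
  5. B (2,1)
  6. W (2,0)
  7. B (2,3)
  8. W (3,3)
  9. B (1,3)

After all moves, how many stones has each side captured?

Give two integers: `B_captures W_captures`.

Move 1: B@(0,0) -> caps B=0 W=0
Move 2: W@(2,2) -> caps B=0 W=0
Move 3: B@(3,2) -> caps B=0 W=0
Move 4: W@(3,1) -> caps B=0 W=0
Move 5: B@(2,1) -> caps B=0 W=0
Move 6: W@(2,0) -> caps B=0 W=0
Move 7: B@(2,3) -> caps B=0 W=0
Move 8: W@(3,3) -> caps B=0 W=1
Move 9: B@(1,3) -> caps B=0 W=1

Answer: 0 1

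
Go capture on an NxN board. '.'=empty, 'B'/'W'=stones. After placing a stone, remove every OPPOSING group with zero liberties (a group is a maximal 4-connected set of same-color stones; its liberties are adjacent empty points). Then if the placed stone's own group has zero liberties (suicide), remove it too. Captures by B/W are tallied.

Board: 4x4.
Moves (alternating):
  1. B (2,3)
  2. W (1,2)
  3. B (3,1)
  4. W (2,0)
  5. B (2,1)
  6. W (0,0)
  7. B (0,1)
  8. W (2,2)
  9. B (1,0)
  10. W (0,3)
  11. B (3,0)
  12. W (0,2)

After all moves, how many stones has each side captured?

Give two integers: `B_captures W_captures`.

Move 1: B@(2,3) -> caps B=0 W=0
Move 2: W@(1,2) -> caps B=0 W=0
Move 3: B@(3,1) -> caps B=0 W=0
Move 4: W@(2,0) -> caps B=0 W=0
Move 5: B@(2,1) -> caps B=0 W=0
Move 6: W@(0,0) -> caps B=0 W=0
Move 7: B@(0,1) -> caps B=0 W=0
Move 8: W@(2,2) -> caps B=0 W=0
Move 9: B@(1,0) -> caps B=1 W=0
Move 10: W@(0,3) -> caps B=1 W=0
Move 11: B@(3,0) -> caps B=2 W=0
Move 12: W@(0,2) -> caps B=2 W=0

Answer: 2 0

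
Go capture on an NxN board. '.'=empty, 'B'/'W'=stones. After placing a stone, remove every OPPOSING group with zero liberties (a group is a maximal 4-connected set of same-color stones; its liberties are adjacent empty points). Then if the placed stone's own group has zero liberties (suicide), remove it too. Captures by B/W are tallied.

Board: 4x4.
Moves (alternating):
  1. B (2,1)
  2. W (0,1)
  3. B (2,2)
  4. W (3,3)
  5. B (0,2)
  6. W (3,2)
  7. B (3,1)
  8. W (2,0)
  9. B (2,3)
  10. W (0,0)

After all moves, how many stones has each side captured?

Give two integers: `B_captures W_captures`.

Move 1: B@(2,1) -> caps B=0 W=0
Move 2: W@(0,1) -> caps B=0 W=0
Move 3: B@(2,2) -> caps B=0 W=0
Move 4: W@(3,3) -> caps B=0 W=0
Move 5: B@(0,2) -> caps B=0 W=0
Move 6: W@(3,2) -> caps B=0 W=0
Move 7: B@(3,1) -> caps B=0 W=0
Move 8: W@(2,0) -> caps B=0 W=0
Move 9: B@(2,3) -> caps B=2 W=0
Move 10: W@(0,0) -> caps B=2 W=0

Answer: 2 0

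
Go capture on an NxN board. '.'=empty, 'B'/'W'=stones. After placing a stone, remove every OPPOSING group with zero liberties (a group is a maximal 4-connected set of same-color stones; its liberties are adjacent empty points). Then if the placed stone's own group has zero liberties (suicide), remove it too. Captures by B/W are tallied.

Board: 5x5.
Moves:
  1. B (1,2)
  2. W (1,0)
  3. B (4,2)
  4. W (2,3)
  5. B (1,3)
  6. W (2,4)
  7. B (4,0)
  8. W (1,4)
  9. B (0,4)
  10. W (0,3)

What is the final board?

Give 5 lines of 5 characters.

Move 1: B@(1,2) -> caps B=0 W=0
Move 2: W@(1,0) -> caps B=0 W=0
Move 3: B@(4,2) -> caps B=0 W=0
Move 4: W@(2,3) -> caps B=0 W=0
Move 5: B@(1,3) -> caps B=0 W=0
Move 6: W@(2,4) -> caps B=0 W=0
Move 7: B@(4,0) -> caps B=0 W=0
Move 8: W@(1,4) -> caps B=0 W=0
Move 9: B@(0,4) -> caps B=0 W=0
Move 10: W@(0,3) -> caps B=0 W=1

Answer: ...W.
W.BBW
...WW
.....
B.B..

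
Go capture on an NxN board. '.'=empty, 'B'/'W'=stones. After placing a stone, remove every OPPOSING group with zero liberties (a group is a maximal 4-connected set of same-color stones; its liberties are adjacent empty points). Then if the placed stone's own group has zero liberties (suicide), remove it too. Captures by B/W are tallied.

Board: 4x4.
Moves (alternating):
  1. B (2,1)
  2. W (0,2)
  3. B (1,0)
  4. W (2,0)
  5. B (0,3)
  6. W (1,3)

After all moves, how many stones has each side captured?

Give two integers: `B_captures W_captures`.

Answer: 0 1

Derivation:
Move 1: B@(2,1) -> caps B=0 W=0
Move 2: W@(0,2) -> caps B=0 W=0
Move 3: B@(1,0) -> caps B=0 W=0
Move 4: W@(2,0) -> caps B=0 W=0
Move 5: B@(0,3) -> caps B=0 W=0
Move 6: W@(1,3) -> caps B=0 W=1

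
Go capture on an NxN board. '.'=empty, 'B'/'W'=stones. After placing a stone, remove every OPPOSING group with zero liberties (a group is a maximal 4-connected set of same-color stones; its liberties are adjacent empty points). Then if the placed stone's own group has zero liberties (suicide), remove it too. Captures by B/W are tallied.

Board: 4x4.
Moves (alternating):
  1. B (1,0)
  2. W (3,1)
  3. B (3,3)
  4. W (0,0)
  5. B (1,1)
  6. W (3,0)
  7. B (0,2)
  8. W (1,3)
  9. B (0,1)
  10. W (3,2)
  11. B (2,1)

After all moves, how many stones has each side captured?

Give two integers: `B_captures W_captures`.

Move 1: B@(1,0) -> caps B=0 W=0
Move 2: W@(3,1) -> caps B=0 W=0
Move 3: B@(3,3) -> caps B=0 W=0
Move 4: W@(0,0) -> caps B=0 W=0
Move 5: B@(1,1) -> caps B=0 W=0
Move 6: W@(3,0) -> caps B=0 W=0
Move 7: B@(0,2) -> caps B=0 W=0
Move 8: W@(1,3) -> caps B=0 W=0
Move 9: B@(0,1) -> caps B=1 W=0
Move 10: W@(3,2) -> caps B=1 W=0
Move 11: B@(2,1) -> caps B=1 W=0

Answer: 1 0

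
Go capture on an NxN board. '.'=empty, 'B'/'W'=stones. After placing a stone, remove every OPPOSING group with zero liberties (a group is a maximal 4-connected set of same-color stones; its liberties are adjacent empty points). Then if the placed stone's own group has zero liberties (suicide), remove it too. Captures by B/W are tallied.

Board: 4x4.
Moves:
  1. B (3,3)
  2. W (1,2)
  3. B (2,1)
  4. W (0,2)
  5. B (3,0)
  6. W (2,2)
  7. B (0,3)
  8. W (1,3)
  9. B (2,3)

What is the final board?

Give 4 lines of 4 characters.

Move 1: B@(3,3) -> caps B=0 W=0
Move 2: W@(1,2) -> caps B=0 W=0
Move 3: B@(2,1) -> caps B=0 W=0
Move 4: W@(0,2) -> caps B=0 W=0
Move 5: B@(3,0) -> caps B=0 W=0
Move 6: W@(2,2) -> caps B=0 W=0
Move 7: B@(0,3) -> caps B=0 W=0
Move 8: W@(1,3) -> caps B=0 W=1
Move 9: B@(2,3) -> caps B=0 W=1

Answer: ..W.
..WW
.BWB
B..B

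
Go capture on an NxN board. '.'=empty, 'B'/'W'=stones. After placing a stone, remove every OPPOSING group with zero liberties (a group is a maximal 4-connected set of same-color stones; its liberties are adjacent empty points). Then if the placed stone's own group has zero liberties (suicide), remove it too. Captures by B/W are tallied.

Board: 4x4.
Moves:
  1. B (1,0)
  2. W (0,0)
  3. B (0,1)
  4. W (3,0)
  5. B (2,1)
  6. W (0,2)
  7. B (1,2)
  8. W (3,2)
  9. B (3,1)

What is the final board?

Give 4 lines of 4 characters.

Answer: .BW.
B.B.
.B..
WBW.

Derivation:
Move 1: B@(1,0) -> caps B=0 W=0
Move 2: W@(0,0) -> caps B=0 W=0
Move 3: B@(0,1) -> caps B=1 W=0
Move 4: W@(3,0) -> caps B=1 W=0
Move 5: B@(2,1) -> caps B=1 W=0
Move 6: W@(0,2) -> caps B=1 W=0
Move 7: B@(1,2) -> caps B=1 W=0
Move 8: W@(3,2) -> caps B=1 W=0
Move 9: B@(3,1) -> caps B=1 W=0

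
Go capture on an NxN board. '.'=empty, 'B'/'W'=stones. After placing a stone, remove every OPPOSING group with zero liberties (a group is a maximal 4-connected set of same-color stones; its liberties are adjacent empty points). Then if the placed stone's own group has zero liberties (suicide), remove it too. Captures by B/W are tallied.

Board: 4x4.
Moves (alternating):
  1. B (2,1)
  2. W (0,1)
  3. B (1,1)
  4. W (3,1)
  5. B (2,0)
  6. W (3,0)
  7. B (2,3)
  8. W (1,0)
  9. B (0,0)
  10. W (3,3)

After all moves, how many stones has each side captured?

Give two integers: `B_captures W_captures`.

Move 1: B@(2,1) -> caps B=0 W=0
Move 2: W@(0,1) -> caps B=0 W=0
Move 3: B@(1,1) -> caps B=0 W=0
Move 4: W@(3,1) -> caps B=0 W=0
Move 5: B@(2,0) -> caps B=0 W=0
Move 6: W@(3,0) -> caps B=0 W=0
Move 7: B@(2,3) -> caps B=0 W=0
Move 8: W@(1,0) -> caps B=0 W=0
Move 9: B@(0,0) -> caps B=1 W=0
Move 10: W@(3,3) -> caps B=1 W=0

Answer: 1 0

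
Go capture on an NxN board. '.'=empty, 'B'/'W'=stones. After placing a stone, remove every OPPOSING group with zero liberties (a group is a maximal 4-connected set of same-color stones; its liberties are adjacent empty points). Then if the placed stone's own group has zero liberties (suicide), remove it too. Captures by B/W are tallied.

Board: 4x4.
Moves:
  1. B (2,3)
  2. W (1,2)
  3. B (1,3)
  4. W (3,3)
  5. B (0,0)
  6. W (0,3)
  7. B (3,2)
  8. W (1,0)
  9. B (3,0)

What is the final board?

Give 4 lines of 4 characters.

Move 1: B@(2,3) -> caps B=0 W=0
Move 2: W@(1,2) -> caps B=0 W=0
Move 3: B@(1,3) -> caps B=0 W=0
Move 4: W@(3,3) -> caps B=0 W=0
Move 5: B@(0,0) -> caps B=0 W=0
Move 6: W@(0,3) -> caps B=0 W=0
Move 7: B@(3,2) -> caps B=1 W=0
Move 8: W@(1,0) -> caps B=1 W=0
Move 9: B@(3,0) -> caps B=1 W=0

Answer: B..W
W.WB
...B
B.B.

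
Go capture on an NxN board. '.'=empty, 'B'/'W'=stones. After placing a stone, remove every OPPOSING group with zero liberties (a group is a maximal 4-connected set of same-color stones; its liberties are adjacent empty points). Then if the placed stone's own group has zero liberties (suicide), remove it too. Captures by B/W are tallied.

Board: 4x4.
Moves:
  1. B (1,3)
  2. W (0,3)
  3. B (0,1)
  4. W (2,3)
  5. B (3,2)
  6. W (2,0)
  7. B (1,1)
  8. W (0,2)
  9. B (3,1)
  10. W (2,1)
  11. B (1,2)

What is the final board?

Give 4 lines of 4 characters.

Move 1: B@(1,3) -> caps B=0 W=0
Move 2: W@(0,3) -> caps B=0 W=0
Move 3: B@(0,1) -> caps B=0 W=0
Move 4: W@(2,3) -> caps B=0 W=0
Move 5: B@(3,2) -> caps B=0 W=0
Move 6: W@(2,0) -> caps B=0 W=0
Move 7: B@(1,1) -> caps B=0 W=0
Move 8: W@(0,2) -> caps B=0 W=0
Move 9: B@(3,1) -> caps B=0 W=0
Move 10: W@(2,1) -> caps B=0 W=0
Move 11: B@(1,2) -> caps B=2 W=0

Answer: .B..
.BBB
WW.W
.BB.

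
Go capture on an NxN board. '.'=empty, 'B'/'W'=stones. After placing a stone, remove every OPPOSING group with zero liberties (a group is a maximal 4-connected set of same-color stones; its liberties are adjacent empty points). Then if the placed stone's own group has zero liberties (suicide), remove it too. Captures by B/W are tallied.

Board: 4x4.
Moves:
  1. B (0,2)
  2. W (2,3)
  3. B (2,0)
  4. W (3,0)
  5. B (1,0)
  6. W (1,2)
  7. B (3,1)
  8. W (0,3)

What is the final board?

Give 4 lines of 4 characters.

Move 1: B@(0,2) -> caps B=0 W=0
Move 2: W@(2,3) -> caps B=0 W=0
Move 3: B@(2,0) -> caps B=0 W=0
Move 4: W@(3,0) -> caps B=0 W=0
Move 5: B@(1,0) -> caps B=0 W=0
Move 6: W@(1,2) -> caps B=0 W=0
Move 7: B@(3,1) -> caps B=1 W=0
Move 8: W@(0,3) -> caps B=1 W=0

Answer: ..BW
B.W.
B..W
.B..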